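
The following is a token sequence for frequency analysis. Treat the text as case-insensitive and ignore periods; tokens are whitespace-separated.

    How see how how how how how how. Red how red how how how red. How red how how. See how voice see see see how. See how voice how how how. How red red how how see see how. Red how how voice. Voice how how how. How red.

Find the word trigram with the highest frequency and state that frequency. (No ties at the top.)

Trigram frequencies (highest first):
  how how how: 9
  how red how: 5
  how how red: 4
  red how how: 4
  how see how: 3
  red how red: 2
  … (17 more, each ≤ 2)

"how how how", 9 times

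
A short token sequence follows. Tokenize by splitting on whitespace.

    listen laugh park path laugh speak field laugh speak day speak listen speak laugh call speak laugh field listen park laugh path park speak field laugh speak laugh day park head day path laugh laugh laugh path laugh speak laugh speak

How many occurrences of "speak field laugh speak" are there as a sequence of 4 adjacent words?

2

Scanning the 38 overlapping 4-gram windows for "speak field laugh speak":
  position 6–9: speak field laugh speak
  position 24–27: speak field laugh speak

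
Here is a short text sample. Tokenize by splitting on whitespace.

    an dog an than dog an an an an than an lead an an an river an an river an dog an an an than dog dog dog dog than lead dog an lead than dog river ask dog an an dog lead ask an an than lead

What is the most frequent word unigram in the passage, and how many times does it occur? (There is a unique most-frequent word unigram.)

"an", 21 times

Unigram frequencies (highest first):
  an: 21
  dog: 11
  than: 6
  lead: 5
  river: 3
  ask: 2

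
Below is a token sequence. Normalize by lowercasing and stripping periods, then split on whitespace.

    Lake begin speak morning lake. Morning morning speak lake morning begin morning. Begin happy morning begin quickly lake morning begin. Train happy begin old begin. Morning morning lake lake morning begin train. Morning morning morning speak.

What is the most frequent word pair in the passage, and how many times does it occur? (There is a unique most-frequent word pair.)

Bigram frequencies (highest first):
  morning begin: 5
  lake morning: 4
  morning morning: 4
  morning lake: 2
  morning speak: 2
  begin morning: 2
  … (15 more, each ≤ 2)

"morning begin", 5 times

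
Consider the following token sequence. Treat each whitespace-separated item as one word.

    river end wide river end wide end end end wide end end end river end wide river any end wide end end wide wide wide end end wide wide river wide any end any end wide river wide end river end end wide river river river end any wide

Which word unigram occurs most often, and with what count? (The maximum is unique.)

"end", 20 times

Unigram frequencies (highest first):
  end: 20
  wide: 15
  river: 10
  any: 4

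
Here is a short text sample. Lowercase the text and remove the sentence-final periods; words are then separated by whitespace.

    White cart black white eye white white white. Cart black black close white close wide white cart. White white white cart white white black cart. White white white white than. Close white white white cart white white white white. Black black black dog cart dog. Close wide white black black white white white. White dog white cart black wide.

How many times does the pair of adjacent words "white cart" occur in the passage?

6

Scanning the 58 overlapping bigram windows for "white cart":
  position 1–2: white cart
  position 8–9: white cart
  position 16–17: white cart
  position 20–21: white cart
  position 34–35: white cart
  position 56–57: white cart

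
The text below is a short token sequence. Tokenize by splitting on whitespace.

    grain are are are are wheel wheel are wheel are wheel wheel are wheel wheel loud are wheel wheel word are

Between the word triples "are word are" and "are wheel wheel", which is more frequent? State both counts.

"are wheel wheel" (4 vs 0)

"are word are": 0 occurrences
"are wheel wheel": 4 occurrences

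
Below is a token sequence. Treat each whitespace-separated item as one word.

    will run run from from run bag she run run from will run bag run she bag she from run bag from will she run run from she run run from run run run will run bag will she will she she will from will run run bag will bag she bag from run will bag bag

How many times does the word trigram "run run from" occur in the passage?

Scanning the 55 overlapping trigram windows for "run run from":
  position 2–4: run run from
  position 9–11: run run from
  position 25–27: run run from
  position 29–31: run run from

4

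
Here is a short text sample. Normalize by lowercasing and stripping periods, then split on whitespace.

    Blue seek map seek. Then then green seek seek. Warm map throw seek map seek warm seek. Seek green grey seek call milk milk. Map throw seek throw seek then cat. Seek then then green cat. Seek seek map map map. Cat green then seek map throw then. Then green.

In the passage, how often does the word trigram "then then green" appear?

Scanning the 48 overlapping trigram windows for "then then green":
  position 5–7: then then green
  position 33–35: then then green
  position 48–50: then then green

3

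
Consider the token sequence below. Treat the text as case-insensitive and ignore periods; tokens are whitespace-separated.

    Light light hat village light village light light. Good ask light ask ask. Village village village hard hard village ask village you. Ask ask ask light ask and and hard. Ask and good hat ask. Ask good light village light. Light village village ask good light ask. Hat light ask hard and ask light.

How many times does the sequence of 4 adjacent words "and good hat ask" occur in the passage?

Scanning the 51 overlapping 4-gram windows for "and good hat ask":
  position 32–35: and good hat ask

1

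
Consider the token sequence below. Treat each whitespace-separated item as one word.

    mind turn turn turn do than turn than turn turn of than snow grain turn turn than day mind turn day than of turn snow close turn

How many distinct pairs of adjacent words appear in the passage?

27 tokens → 26 bigram windows in total.
Repeated bigrams (each contributes count−1 duplicates):
  turn turn: 4
  mind turn: 2
  than turn: 2
  turn than: 2
6 duplicate windows → 26 − 6 = 20 distinct.

20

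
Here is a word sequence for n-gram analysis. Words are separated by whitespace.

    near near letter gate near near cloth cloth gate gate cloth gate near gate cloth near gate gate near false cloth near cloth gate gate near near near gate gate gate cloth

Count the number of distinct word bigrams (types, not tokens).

32 tokens → 31 bigram windows in total.
Repeated bigrams (each contributes count−1 duplicates):
  gate gate: 5
  gate near: 4
  near near: 4
  cloth gate: 3
  gate cloth: 3
  near gate: 3
  cloth near: 2
  near cloth: 2
18 duplicate windows → 31 − 18 = 13 distinct.

13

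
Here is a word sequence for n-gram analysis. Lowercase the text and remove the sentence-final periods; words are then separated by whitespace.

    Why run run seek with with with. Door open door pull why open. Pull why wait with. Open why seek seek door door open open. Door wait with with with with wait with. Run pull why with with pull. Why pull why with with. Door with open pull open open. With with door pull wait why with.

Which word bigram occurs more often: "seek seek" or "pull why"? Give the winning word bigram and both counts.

"seek seek": 1 occurrence
"pull why": 5 occurrences

"pull why" (5 vs 1)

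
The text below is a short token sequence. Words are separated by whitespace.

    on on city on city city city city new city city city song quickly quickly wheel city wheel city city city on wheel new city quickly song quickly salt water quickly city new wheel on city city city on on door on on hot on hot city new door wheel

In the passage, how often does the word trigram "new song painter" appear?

Scanning the 48 overlapping trigram windows for "new song painter":
  (none found)

0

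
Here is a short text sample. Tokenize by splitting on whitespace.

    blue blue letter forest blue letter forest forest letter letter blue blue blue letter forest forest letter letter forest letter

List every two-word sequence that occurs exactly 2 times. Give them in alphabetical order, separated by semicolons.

forest forest; letter letter

Bigram counts meeting the condition (exactly 2 times):
  forest forest: 2
  letter letter: 2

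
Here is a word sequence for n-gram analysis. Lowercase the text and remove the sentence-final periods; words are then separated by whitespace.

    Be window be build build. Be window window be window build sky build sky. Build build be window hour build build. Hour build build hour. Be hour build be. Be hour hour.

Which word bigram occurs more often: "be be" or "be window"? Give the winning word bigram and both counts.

"be be": 1 occurrence
"be window": 4 occurrences

"be window" (4 vs 1)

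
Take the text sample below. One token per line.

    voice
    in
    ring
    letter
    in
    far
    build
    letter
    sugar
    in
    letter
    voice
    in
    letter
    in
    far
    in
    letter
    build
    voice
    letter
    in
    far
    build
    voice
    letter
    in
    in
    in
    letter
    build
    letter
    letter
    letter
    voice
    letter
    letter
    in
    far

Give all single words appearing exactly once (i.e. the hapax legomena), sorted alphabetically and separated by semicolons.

Unigram counts meeting the condition (exactly once (i.e. the hapax legomena)):
  ring: 1
  sugar: 1

ring; sugar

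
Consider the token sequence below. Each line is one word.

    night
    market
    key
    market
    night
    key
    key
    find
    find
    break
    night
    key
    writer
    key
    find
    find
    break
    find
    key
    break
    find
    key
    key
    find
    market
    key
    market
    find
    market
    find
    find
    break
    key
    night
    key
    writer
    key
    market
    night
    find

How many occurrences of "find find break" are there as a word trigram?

Scanning the 38 overlapping trigram windows for "find find break":
  position 8–10: find find break
  position 15–17: find find break
  position 30–32: find find break

3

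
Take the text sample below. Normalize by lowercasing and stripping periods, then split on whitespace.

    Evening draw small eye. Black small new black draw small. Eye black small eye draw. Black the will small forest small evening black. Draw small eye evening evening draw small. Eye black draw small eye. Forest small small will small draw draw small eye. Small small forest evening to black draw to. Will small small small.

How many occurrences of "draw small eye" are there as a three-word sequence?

Scanning the 54 overlapping trigram windows for "draw small eye":
  position 2–4: draw small eye
  position 9–11: draw small eye
  position 24–26: draw small eye
  position 29–31: draw small eye
  position 33–35: draw small eye
  position 42–44: draw small eye

6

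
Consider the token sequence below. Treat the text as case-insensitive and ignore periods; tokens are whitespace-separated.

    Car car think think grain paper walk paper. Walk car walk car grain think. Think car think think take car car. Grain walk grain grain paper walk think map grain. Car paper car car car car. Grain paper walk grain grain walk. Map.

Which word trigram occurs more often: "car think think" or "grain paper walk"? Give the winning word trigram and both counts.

"grain paper walk" (3 vs 2)

"car think think": 2 occurrences
"grain paper walk": 3 occurrences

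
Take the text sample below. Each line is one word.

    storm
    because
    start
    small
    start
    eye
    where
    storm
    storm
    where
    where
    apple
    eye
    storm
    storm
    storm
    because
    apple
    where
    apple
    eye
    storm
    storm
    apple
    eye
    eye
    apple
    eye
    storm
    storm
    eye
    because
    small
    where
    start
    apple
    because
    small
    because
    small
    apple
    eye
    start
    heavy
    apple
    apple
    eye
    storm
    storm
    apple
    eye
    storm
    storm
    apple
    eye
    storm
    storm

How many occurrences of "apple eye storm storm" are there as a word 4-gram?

Scanning the 54 overlapping 4-gram windows for "apple eye storm storm":
  position 12–15: apple eye storm storm
  position 20–23: apple eye storm storm
  position 27–30: apple eye storm storm
  position 46–49: apple eye storm storm
  position 50–53: apple eye storm storm
  position 54–57: apple eye storm storm

6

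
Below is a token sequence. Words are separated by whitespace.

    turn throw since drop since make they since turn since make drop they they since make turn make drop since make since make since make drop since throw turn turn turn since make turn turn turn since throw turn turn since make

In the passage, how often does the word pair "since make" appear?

8

Scanning the 41 overlapping bigram windows for "since make":
  position 5–6: since make
  position 10–11: since make
  position 15–16: since make
  position 20–21: since make
  position 22–23: since make
  position 24–25: since make
  position 32–33: since make
  position 41–42: since make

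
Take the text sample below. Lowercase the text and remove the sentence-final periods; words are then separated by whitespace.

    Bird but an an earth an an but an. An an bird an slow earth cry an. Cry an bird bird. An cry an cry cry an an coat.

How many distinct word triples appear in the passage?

29 tokens → 27 trigram windows in total.
Repeated trigrams (each contributes count−1 duplicates):
  an cry an: 2
  but an an: 2
  cry an cry: 2
3 duplicate windows → 27 − 3 = 24 distinct.

24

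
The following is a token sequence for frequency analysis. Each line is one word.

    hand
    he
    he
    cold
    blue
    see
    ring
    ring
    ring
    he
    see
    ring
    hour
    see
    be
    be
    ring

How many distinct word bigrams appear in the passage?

14

17 tokens → 16 bigram windows in total.
Repeated bigrams (each contributes count−1 duplicates):
  ring ring: 2
  see ring: 2
2 duplicate windows → 16 − 2 = 14 distinct.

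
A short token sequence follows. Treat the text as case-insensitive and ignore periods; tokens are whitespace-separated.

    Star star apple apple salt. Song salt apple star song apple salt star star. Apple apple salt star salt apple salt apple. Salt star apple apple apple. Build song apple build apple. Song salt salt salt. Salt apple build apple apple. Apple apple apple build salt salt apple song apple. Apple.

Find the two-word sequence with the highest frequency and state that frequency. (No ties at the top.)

"apple apple", 9 times

Bigram frequencies (highest first):
  apple apple: 9
  apple salt: 5
  salt apple: 5
  apple build: 4
  salt salt: 4
  star apple: 3
  … (12 more, each ≤ 3)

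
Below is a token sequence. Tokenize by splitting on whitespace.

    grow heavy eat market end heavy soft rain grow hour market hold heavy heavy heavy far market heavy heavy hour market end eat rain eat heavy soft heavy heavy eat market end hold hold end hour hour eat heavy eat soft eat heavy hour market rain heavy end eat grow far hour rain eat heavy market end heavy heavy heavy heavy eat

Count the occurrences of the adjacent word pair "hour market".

Scanning the 61 overlapping bigram windows for "hour market":
  position 10–11: hour market
  position 20–21: hour market
  position 44–45: hour market

3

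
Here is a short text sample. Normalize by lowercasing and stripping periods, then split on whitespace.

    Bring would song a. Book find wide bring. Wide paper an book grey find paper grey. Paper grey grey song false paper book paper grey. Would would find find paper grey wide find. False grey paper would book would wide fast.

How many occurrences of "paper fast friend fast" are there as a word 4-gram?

0

Scanning the 38 overlapping 4-gram windows for "paper fast friend fast":
  (none found)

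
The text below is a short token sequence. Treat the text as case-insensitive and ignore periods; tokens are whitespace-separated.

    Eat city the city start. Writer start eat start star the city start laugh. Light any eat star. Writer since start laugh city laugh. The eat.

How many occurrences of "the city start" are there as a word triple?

Scanning the 24 overlapping trigram windows for "the city start":
  position 3–5: the city start
  position 11–13: the city start

2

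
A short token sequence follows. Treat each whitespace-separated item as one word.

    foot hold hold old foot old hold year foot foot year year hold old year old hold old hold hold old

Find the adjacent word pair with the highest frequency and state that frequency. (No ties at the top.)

Bigram frequencies (highest first):
  hold old: 4
  old hold: 3
  hold hold: 2
  foot hold: 1
  old foot: 1
  foot old: 1
  … (8 more, each ≤ 1)

"hold old", 4 times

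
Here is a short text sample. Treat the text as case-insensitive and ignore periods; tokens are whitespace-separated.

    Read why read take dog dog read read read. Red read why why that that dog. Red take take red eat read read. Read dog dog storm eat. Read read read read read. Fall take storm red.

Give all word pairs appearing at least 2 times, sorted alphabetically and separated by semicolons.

dog dog; eat read; read read; read why

Bigram counts meeting the condition (at least 2 times):
  dog dog: 2
  eat read: 2
  read read: 8
  read why: 2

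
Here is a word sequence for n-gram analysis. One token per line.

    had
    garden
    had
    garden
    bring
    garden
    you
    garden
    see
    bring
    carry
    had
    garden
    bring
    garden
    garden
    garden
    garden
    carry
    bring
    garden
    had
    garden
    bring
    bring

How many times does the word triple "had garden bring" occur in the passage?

Scanning the 23 overlapping trigram windows for "had garden bring":
  position 3–5: had garden bring
  position 12–14: had garden bring
  position 22–24: had garden bring

3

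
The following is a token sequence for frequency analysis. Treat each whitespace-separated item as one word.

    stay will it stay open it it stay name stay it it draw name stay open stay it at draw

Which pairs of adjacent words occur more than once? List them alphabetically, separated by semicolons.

Bigram counts meeting the condition (more than once):
  it it: 2
  it stay: 2
  name stay: 2
  stay it: 2
  stay open: 2

it it; it stay; name stay; stay it; stay open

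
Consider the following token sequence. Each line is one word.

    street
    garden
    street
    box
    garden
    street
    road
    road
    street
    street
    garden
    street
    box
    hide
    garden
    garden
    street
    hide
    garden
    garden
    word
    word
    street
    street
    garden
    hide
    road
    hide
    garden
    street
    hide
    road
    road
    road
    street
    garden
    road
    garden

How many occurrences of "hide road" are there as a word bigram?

Scanning the 37 overlapping bigram windows for "hide road":
  position 26–27: hide road
  position 31–32: hide road

2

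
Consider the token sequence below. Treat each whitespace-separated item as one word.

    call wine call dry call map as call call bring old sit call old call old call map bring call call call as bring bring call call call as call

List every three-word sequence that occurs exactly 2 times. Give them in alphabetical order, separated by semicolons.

Trigram counts meeting the condition (exactly 2 times):
  bring call call: 2
  call call as: 2
  call call call: 2
  call old call: 2

bring call call; call call as; call call call; call old call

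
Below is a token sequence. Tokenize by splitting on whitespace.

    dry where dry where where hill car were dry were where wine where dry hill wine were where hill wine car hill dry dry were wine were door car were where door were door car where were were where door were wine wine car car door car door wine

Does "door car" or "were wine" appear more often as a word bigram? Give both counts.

"door car": 3 occurrences
"were wine": 2 occurrences

"door car" (3 vs 2)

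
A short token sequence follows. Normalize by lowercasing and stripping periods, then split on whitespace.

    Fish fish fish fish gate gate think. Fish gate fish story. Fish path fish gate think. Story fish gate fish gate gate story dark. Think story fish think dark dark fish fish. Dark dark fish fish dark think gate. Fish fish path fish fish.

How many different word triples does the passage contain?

34

44 tokens → 42 trigram windows in total.
Repeated trigrams (each contributes count−1 duplicates):
  dark dark fish: 2
  dark fish fish: 2
  fish fish dark: 2
  fish fish fish: 2
  fish gate fish: 2
  fish gate gate: 2
  fish path fish: 2
  think story fish: 2
8 duplicate windows → 42 − 8 = 34 distinct.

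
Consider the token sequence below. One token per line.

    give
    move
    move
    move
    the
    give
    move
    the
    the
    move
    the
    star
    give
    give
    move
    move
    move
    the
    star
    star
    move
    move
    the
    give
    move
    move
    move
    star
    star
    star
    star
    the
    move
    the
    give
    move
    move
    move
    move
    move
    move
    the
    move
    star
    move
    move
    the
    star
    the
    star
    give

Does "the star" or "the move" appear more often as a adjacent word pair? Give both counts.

"the star" (4 vs 3)

"the star": 4 occurrences
"the move": 3 occurrences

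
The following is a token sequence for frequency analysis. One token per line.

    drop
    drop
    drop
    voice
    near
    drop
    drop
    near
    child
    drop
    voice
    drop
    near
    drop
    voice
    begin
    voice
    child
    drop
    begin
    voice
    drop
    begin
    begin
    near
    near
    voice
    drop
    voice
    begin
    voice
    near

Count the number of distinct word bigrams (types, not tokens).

16

32 tokens → 31 bigram windows in total.
Repeated bigrams (each contributes count−1 duplicates):
  drop voice: 4
  begin voice: 3
  drop drop: 3
  voice drop: 3
  child drop: 2
  drop begin: 2
  drop near: 2
  near drop: 2
  … (2 more repeated)
15 duplicate windows → 31 − 15 = 16 distinct.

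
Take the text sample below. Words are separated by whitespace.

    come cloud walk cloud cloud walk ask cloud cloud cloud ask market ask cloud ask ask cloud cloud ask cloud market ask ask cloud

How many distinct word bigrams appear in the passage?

24 tokens → 23 bigram windows in total.
Repeated bigrams (each contributes count−1 duplicates):
  ask cloud: 5
  cloud cloud: 4
  cloud ask: 3
  ask ask: 2
  cloud walk: 2
  market ask: 2
12 duplicate windows → 23 − 12 = 11 distinct.

11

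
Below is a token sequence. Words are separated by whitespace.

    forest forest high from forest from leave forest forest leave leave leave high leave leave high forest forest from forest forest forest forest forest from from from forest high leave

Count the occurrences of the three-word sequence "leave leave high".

Scanning the 28 overlapping trigram windows for "leave leave high":
  position 11–13: leave leave high
  position 14–16: leave leave high

2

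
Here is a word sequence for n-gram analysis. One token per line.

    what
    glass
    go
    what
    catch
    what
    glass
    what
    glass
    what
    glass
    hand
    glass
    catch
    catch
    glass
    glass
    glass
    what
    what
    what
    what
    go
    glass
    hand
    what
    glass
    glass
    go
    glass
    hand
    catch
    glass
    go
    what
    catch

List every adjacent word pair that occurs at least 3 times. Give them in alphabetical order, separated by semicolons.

Bigram counts meeting the condition (at least 3 times):
  glass glass: 3
  glass go: 3
  glass hand: 3
  glass what: 3
  what glass: 5
  what what: 3

glass glass; glass go; glass hand; glass what; what glass; what what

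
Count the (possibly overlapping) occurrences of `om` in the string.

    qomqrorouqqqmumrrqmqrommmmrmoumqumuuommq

3

Sliding a length-2 window over the 40 characters (39 positions):
  position 2–3: om
  position 22–23: om
  position 37–38: om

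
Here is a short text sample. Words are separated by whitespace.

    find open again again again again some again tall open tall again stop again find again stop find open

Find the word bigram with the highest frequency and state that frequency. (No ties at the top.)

"again again", 3 times

Bigram frequencies (highest first):
  again again: 3
  find open: 2
  again stop: 2
  open again: 1
  again some: 1
  some again: 1
  … (8 more, each ≤ 1)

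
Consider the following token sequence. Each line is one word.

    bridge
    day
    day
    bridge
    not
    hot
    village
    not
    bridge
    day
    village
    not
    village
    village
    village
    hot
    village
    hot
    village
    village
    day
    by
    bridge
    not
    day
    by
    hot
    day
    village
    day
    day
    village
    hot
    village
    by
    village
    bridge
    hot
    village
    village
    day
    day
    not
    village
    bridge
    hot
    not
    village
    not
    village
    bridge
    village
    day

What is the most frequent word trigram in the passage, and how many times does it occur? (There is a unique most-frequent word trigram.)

Trigram frequencies (highest first):
  village hot village: 3
  village not village: 2
  hot village village: 2
  village village day: 2
  village day day: 2
  village bridge hot: 2
  … (37 more, each ≤ 2)

"village hot village", 3 times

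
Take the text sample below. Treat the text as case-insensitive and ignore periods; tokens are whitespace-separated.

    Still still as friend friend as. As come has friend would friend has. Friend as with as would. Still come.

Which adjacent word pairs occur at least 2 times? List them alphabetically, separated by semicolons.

friend as; has friend

Bigram counts meeting the condition (at least 2 times):
  friend as: 2
  has friend: 2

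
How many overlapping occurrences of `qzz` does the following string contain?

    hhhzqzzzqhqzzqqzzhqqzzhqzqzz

5

Sliding a length-3 window over the 28 characters (26 positions):
  position 5–7: qzz
  position 11–13: qzz
  position 15–17: qzz
  position 20–22: qzz
  position 26–28: qzz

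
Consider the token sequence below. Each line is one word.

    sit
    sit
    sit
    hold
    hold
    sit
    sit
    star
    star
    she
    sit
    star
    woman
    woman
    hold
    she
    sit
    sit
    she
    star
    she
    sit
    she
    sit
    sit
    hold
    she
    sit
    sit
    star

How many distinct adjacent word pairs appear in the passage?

14

30 tokens → 29 bigram windows in total.
Repeated bigrams (each contributes count−1 duplicates):
  sit sit: 6
  she sit: 5
  sit star: 3
  hold she: 2
  sit hold: 2
  sit she: 2
  star she: 2
15 duplicate windows → 29 − 15 = 14 distinct.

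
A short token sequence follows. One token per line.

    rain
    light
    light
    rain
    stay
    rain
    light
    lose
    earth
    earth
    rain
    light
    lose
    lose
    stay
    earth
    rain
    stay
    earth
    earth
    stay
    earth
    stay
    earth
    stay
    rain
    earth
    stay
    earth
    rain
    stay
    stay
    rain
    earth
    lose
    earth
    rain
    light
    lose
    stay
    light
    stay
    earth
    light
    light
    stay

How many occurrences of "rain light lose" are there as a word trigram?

3

Scanning the 44 overlapping trigram windows for "rain light lose":
  position 6–8: rain light lose
  position 11–13: rain light lose
  position 37–39: rain light lose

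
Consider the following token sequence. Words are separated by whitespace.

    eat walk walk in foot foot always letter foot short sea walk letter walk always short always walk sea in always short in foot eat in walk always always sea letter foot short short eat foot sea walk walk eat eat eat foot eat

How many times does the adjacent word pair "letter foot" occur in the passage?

Scanning the 43 overlapping bigram windows for "letter foot":
  position 8–9: letter foot
  position 31–32: letter foot

2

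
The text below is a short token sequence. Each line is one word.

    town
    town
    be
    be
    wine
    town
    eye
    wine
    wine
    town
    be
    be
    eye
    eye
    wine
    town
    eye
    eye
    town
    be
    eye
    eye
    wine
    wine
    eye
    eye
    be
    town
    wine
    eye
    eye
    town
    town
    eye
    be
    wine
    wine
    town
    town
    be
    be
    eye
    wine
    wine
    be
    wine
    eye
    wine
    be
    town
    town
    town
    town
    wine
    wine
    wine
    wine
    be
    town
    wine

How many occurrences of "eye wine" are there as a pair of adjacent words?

5

Scanning the 59 overlapping bigram windows for "eye wine":
  position 7–8: eye wine
  position 14–15: eye wine
  position 22–23: eye wine
  position 42–43: eye wine
  position 47–48: eye wine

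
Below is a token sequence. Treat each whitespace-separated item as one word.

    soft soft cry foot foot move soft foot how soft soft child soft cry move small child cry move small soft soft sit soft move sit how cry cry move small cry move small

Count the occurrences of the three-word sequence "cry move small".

4

Scanning the 32 overlapping trigram windows for "cry move small":
  position 14–16: cry move small
  position 18–20: cry move small
  position 29–31: cry move small
  position 32–34: cry move small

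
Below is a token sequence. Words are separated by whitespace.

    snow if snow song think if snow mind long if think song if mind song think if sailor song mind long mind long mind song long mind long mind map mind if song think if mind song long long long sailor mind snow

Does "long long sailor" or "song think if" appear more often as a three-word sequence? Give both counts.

"long long sailor": 1 occurrence
"song think if": 3 occurrences

"song think if" (3 vs 1)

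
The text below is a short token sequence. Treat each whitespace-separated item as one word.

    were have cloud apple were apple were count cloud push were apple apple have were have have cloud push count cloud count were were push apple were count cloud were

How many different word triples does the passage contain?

30 tokens → 28 trigram windows in total.
Repeated trigrams (each contributes count−1 duplicates):
  apple were count: 2
  were count cloud: 2
2 duplicate windows → 28 − 2 = 26 distinct.

26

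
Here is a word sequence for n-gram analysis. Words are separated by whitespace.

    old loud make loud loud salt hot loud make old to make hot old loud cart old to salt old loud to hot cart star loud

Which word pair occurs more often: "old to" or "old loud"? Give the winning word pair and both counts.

"old to": 2 occurrences
"old loud": 3 occurrences

"old loud" (3 vs 2)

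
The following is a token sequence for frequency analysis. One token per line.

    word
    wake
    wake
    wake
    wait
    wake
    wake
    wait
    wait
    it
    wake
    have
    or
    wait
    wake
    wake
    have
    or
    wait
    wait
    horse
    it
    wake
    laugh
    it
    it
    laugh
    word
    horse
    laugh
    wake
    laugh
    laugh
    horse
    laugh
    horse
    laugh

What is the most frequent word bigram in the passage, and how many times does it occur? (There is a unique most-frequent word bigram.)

"wake wake", 4 times

Bigram frequencies (highest first):
  wake wake: 4
  horse laugh: 3
  wake wait: 2
  wait wake: 2
  wait wait: 2
  it wake: 2
  … (16 more, each ≤ 2)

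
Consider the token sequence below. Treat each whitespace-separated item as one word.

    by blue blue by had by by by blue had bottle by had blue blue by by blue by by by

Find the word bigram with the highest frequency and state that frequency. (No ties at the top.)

Bigram frequencies (highest first):
  by by: 5
  by blue: 3
  blue by: 3
  blue blue: 2
  by had: 2
  had by: 1
  … (4 more, each ≤ 1)

"by by", 5 times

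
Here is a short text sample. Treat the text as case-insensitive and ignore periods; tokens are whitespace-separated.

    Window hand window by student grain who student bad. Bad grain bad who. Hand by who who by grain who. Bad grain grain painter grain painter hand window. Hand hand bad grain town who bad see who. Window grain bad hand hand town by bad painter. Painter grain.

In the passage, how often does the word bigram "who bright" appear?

0

Scanning the 47 overlapping bigram windows for "who bright":
  (none found)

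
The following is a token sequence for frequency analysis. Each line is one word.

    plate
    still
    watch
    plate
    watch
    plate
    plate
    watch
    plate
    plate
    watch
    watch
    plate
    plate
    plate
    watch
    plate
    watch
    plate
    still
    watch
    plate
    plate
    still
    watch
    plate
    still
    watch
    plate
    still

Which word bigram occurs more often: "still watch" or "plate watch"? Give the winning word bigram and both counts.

"still watch": 4 occurrences
"plate watch": 5 occurrences

"plate watch" (5 vs 4)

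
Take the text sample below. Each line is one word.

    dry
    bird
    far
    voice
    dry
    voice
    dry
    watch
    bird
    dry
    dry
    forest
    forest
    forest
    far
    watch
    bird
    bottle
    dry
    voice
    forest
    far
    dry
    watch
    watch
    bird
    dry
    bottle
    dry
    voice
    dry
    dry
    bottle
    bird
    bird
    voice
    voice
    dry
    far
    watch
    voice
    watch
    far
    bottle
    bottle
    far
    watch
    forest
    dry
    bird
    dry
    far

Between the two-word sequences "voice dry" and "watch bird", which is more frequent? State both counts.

"voice dry": 4 occurrences
"watch bird": 3 occurrences

"voice dry" (4 vs 3)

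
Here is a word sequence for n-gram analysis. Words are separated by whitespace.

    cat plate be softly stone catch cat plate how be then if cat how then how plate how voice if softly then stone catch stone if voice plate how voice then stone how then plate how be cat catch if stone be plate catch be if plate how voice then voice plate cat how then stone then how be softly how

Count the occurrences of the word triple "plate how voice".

Scanning the 59 overlapping trigram windows for "plate how voice":
  position 17–19: plate how voice
  position 28–30: plate how voice
  position 47–49: plate how voice

3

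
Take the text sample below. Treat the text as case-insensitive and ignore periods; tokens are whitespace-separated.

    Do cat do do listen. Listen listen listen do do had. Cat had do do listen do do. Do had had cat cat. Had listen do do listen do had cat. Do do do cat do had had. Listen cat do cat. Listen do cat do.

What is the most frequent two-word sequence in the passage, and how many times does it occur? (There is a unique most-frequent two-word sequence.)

Bigram frequencies (highest first):
  do do: 8
  cat do: 5
  listen do: 5
  do cat: 4
  do had: 4
  do listen: 3
  … (9 more, each ≤ 3)

"do do", 8 times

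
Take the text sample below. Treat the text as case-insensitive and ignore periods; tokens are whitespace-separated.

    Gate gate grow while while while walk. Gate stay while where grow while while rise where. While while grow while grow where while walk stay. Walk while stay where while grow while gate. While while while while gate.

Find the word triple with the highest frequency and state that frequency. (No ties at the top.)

Trigram frequencies (highest first):
  while while while: 3
  grow while while: 2
  while grow while: 2
  gate gate grow: 1
  gate grow while: 1
  while while walk: 1
  … (26 more, each ≤ 1)

"while while while", 3 times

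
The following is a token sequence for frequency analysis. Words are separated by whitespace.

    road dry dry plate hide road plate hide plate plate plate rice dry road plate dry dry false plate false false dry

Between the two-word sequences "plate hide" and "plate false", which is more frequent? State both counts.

"plate hide" (2 vs 1)

"plate hide": 2 occurrences
"plate false": 1 occurrence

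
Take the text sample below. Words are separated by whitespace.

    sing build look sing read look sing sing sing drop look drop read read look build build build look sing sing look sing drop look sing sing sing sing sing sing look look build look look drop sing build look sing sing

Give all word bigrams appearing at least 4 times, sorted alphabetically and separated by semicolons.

Bigram counts meeting the condition (at least 4 times):
  build look: 4
  look sing: 6
  sing sing: 9

build look; look sing; sing sing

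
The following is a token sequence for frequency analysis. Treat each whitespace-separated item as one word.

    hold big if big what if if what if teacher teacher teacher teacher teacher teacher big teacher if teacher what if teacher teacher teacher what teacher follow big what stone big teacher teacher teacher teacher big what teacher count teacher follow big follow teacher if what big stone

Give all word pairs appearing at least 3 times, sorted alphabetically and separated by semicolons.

big what; if teacher; teacher teacher; what if

Bigram counts meeting the condition (at least 3 times):
  big what: 3
  if teacher: 3
  teacher teacher: 10
  what if: 3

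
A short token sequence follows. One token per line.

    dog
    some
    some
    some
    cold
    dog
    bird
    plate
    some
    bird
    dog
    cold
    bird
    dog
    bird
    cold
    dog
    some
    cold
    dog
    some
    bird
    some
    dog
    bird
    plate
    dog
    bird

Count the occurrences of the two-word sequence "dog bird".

Scanning the 27 overlapping bigram windows for "dog bird":
  position 6–7: dog bird
  position 14–15: dog bird
  position 24–25: dog bird
  position 27–28: dog bird

4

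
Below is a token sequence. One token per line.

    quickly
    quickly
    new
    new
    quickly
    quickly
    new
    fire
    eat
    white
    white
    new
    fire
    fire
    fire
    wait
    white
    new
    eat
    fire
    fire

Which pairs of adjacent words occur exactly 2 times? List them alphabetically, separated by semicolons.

new fire; quickly new; quickly quickly; white new

Bigram counts meeting the condition (exactly 2 times):
  new fire: 2
  quickly new: 2
  quickly quickly: 2
  white new: 2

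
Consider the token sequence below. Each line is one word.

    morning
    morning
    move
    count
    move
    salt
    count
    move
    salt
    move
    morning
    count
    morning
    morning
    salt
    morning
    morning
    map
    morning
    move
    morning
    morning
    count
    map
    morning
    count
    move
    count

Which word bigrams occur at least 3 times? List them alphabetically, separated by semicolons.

count move; morning count; morning morning

Bigram counts meeting the condition (at least 3 times):
  count move: 3
  morning count: 3
  morning morning: 4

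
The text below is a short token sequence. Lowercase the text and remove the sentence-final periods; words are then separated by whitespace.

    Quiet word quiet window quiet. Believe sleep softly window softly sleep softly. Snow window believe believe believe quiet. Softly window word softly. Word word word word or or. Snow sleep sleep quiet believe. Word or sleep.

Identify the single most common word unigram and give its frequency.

"word", 7 times

Unigram frequencies (highest first):
  word: 7
  quiet: 5
  believe: 5
  sleep: 5
  softly: 5
  window: 4
  … (2 more, each ≤ 3)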